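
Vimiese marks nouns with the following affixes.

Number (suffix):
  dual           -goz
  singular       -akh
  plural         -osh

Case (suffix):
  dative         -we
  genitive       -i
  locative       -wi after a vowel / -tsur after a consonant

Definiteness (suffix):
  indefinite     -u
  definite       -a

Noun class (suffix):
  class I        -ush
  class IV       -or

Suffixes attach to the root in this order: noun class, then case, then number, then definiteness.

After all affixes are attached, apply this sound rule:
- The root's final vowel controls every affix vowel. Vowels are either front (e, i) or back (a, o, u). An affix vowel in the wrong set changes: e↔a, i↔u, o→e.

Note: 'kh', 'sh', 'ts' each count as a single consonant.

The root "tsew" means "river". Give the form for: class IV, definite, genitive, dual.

tsewerigeze

Attach noun class class IV -or → tsewor.
Attach case genitive -i → tsewori.
Attach number dual -goz → tseworigoz.
Attach definiteness definite -a → tseworigoza.
Apply vowel harmony: tseworigoza → tsewerigeze.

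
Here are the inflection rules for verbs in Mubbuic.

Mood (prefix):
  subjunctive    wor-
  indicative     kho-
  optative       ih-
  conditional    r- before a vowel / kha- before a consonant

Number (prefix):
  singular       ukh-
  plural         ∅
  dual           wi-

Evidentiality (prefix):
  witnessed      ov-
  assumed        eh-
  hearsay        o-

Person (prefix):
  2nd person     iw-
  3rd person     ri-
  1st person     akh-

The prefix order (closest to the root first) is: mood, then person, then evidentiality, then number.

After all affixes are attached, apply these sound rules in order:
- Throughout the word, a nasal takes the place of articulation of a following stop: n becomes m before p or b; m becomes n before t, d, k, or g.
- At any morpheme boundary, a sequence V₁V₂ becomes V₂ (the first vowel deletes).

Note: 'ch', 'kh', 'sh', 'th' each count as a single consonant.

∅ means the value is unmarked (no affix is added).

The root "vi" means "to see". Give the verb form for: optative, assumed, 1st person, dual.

wehakhihvi

Attach mood optative ih- → ihvi.
Attach person 1st person akh- → akhihvi.
Attach evidentiality assumed eh- → ehakhihvi.
Attach number dual wi- → wiehakhihvi.
Nasal assimilation: no change.
Apply vowel deletion: wiehakhihvi → wehakhihvi.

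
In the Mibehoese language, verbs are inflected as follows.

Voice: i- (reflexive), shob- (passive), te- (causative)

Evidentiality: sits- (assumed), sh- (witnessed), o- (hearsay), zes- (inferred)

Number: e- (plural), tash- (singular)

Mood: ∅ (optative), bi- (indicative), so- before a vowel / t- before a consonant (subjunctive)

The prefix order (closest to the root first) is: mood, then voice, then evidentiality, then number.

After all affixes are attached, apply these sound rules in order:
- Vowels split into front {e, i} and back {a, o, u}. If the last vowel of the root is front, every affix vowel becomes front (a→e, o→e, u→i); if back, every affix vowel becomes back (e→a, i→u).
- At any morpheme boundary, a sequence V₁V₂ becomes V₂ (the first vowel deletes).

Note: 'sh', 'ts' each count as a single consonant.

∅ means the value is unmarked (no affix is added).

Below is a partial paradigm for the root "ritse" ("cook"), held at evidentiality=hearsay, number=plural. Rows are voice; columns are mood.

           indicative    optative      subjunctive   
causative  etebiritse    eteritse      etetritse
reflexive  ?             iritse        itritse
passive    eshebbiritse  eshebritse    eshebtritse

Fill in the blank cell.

ibiritse

Attach mood indicative bi- → biritse.
Attach voice reflexive i- → ibiritse.
Attach evidentiality hearsay o- → oibiritse.
Attach number plural e- → eoibiritse.
Apply vowel harmony: eoibiritse → eeibiritse.
Apply vowel deletion: eeibiritse → ibiritse.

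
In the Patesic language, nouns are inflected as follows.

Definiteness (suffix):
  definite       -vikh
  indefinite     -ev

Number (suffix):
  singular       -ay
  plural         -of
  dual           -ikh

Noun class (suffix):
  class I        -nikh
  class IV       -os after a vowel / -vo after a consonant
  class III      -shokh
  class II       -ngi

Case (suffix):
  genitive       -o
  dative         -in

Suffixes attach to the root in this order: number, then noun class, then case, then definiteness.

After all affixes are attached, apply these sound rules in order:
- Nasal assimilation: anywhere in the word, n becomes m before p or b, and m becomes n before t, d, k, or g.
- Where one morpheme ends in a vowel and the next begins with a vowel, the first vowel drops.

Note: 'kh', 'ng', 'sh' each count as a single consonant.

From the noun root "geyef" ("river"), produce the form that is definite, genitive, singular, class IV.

geyefayvovikh

Attach number singular -ay → geyefay.
Attach noun class class IV -vo (after consonant 'y') → geyefayvo.
Attach case genitive -o → geyefayvoo.
Attach definiteness definite -vikh → geyefayvoovikh.
Nasal assimilation: no change.
Apply vowel deletion: geyefayvoovikh → geyefayvovikh.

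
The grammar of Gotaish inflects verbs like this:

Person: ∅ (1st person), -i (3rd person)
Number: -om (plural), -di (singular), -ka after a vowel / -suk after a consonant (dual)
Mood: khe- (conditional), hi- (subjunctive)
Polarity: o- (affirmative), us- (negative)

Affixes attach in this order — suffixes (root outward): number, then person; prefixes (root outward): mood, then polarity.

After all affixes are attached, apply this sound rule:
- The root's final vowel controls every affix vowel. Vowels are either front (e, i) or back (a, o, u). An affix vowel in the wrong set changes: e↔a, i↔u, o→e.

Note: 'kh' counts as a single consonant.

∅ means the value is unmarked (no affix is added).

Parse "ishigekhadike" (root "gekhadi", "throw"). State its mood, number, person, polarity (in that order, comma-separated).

Segment: us-hi-gekhadi-ka.
mood: hi- → subjunctive.
number: -ka/suk → dual.
person: ∅ → 1st person.
polarity: us- → negative.

subjunctive, dual, 1st person, negative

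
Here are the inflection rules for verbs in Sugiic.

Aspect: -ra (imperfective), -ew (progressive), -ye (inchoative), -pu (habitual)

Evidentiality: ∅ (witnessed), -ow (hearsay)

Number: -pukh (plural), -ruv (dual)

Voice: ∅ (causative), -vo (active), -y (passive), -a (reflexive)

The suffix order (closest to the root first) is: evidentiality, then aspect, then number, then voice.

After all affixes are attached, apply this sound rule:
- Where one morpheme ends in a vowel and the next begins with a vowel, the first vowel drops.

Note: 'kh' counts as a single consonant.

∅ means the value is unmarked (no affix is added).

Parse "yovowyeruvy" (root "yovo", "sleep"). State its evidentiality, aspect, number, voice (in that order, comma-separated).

Segment: yovo-ow-ye-ruv-y.
evidentiality: -ow → hearsay.
aspect: -ye → inchoative.
number: -ruv → dual.
voice: -y → passive.

hearsay, inchoative, dual, passive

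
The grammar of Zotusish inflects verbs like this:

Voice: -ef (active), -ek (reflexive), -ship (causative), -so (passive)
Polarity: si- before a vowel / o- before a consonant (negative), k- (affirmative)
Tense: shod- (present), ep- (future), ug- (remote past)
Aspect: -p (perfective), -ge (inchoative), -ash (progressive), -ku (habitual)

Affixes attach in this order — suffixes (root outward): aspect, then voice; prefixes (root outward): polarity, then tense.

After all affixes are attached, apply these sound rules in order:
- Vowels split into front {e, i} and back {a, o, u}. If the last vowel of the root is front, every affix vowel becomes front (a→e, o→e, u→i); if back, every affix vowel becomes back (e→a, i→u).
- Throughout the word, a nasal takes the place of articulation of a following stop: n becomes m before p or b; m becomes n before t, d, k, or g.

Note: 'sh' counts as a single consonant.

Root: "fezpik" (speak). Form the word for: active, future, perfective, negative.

epefezpikpef

Attach polarity negative o- (before consonant 'f') → ofezpik.
Attach tense future ep- → epofezpik.
Attach aspect perfective -p → epofezpikp.
Attach voice active -ef → epofezpikpef.
Apply vowel harmony: epofezpikpef → epefezpikpef.
Nasal assimilation: no change.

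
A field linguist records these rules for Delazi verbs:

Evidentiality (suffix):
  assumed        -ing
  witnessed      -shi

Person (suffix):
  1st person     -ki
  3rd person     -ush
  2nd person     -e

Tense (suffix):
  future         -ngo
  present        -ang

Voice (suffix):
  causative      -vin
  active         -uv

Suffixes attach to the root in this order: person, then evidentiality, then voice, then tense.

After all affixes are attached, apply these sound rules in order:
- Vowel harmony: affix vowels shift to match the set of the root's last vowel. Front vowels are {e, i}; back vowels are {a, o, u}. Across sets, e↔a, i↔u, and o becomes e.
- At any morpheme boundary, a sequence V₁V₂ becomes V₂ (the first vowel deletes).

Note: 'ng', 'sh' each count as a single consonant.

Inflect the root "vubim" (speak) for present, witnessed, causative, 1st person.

Attach person 1st person -ki → vubimki.
Attach evidentiality witnessed -shi → vubimkishi.
Attach voice causative -vin → vubimkishivin.
Attach tense present -ang → vubimkishivinang.
Apply vowel harmony: vubimkishivinang → vubimkishivineng.
Vowel deletion: no change.

vubimkishivineng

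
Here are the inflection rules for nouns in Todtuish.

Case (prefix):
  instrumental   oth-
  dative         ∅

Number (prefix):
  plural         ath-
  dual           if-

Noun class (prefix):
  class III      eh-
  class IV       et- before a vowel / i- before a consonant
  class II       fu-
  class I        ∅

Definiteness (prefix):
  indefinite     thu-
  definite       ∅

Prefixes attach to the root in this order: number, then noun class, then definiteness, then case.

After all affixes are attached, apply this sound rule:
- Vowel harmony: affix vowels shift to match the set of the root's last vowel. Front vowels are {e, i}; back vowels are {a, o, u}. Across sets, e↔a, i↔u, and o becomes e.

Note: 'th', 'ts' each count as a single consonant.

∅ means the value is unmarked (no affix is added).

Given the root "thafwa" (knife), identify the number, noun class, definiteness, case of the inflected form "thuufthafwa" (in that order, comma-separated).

Segment: thu-if-thafwa.
number: if- → dual.
noun class: ∅ → class I.
definiteness: thu- → indefinite.
case: ∅ → dative.

dual, class I, indefinite, dative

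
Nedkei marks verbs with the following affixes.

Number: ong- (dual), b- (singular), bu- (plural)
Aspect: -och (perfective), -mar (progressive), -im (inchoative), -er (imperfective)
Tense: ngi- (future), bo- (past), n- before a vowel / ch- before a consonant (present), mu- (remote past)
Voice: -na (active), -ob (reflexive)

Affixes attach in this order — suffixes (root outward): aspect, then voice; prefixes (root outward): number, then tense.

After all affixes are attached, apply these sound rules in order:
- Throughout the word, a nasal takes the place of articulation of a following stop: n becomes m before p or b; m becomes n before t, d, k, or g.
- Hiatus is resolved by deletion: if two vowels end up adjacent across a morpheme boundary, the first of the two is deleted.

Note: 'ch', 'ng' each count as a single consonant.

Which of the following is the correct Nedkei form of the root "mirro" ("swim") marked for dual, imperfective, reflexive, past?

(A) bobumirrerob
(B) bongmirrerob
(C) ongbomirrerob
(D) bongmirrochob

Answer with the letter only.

B

Attach number dual ong- → ongmirro.
Attach aspect imperfective -er → ongmirroer.
Attach voice reflexive -ob → ongmirroerob.
Attach tense past bo- → boongmirroerob.
Nasal assimilation: no change.
Apply vowel deletion: boongmirroerob → bongmirrerob.
So the correct form is bongmirrerob, option (B).
(A) bobumirrerob is wrong: it uses plural instead of dual for number.
(D) bongmirrochob is wrong: it uses perfective instead of imperfective for aspect.
(C) ongbomirrerob is wrong: it has the affixes in the wrong order.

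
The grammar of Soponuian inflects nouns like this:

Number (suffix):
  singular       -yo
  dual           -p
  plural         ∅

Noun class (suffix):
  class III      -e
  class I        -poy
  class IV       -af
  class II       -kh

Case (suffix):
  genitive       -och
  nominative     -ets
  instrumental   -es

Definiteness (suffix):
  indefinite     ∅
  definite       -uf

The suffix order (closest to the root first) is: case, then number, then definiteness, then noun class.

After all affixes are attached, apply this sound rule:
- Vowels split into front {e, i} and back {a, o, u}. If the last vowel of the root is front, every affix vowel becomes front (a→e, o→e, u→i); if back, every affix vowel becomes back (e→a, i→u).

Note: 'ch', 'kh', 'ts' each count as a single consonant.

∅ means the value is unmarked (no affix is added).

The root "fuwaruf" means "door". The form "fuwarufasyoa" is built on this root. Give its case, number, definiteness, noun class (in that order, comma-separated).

instrumental, singular, indefinite, class III

Segment: fuwaruf-es-yo-e.
case: -es → instrumental.
number: -yo → singular.
definiteness: ∅ → indefinite.
noun class: -e → class III.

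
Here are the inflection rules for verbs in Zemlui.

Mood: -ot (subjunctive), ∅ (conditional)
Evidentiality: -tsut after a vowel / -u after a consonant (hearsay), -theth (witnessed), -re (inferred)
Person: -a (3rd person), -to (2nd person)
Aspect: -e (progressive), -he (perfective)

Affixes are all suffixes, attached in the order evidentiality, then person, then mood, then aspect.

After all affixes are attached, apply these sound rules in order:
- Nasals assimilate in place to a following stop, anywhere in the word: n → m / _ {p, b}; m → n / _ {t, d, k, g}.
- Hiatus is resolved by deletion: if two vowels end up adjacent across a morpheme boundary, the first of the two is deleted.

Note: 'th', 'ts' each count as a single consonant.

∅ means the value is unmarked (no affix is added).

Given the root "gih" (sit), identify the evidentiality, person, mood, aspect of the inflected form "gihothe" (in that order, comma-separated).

hearsay, 3rd person, subjunctive, perfective

Segment: gih-u-a-ot-he.
evidentiality: -tsut/u → hearsay.
person: -a → 3rd person.
mood: -ot → subjunctive.
aspect: -he → perfective.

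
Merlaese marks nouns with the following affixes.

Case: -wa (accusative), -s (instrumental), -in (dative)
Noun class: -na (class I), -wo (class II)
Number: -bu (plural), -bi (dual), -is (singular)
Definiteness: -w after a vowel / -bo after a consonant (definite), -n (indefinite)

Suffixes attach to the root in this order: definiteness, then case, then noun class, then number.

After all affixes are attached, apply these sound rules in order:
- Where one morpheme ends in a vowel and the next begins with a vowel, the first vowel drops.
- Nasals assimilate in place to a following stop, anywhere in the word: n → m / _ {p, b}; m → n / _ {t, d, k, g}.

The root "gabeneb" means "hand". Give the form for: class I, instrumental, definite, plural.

Attach definiteness definite -bo (after consonant 'b') → gabenebbo.
Attach case instrumental -s → gabenebbos.
Attach noun class class I -na → gabenebbosna.
Attach number plural -bu → gabenebbosnabu.
Vowel deletion: no change.
Nasal assimilation: no change.

gabenebbosnabu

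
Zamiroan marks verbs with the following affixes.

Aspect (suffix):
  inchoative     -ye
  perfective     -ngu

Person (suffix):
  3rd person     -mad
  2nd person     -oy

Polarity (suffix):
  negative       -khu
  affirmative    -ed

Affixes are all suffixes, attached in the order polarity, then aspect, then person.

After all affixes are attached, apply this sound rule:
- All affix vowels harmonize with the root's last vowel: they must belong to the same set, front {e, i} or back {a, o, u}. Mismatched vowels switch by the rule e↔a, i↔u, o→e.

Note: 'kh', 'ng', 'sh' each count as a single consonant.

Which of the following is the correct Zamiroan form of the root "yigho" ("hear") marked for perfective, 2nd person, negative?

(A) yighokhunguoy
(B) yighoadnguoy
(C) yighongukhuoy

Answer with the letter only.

A

Attach polarity negative -khu → yighokhu.
Attach aspect perfective -ngu → yighokhungu.
Attach person 2nd person -oy → yighokhunguoy.
Vowel harmony: no change.
So the correct form is yighokhunguoy, option (A).
(C) yighongukhuoy is wrong: it has the affixes in the wrong order.
(B) yighoadnguoy is wrong: it uses affirmative instead of negative for polarity.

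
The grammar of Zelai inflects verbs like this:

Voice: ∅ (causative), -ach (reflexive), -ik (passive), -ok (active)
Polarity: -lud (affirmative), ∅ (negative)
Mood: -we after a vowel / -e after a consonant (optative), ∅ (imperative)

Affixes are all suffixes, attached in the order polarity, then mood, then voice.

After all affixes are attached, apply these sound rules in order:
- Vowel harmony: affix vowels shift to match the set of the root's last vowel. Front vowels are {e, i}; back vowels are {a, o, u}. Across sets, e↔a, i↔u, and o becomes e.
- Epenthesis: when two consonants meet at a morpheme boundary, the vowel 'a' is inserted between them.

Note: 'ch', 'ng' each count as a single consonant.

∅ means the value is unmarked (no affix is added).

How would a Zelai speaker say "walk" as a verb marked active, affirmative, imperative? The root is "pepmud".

Attach polarity affirmative -lud → pepmudlud.
mood = imperative: zero marking, form stays pepmudlud.
Attach voice active -ok → pepmudludok.
Vowel harmony: no change.
Apply epenthesis: pepmudludok → pepmudaludok.

pepmudaludok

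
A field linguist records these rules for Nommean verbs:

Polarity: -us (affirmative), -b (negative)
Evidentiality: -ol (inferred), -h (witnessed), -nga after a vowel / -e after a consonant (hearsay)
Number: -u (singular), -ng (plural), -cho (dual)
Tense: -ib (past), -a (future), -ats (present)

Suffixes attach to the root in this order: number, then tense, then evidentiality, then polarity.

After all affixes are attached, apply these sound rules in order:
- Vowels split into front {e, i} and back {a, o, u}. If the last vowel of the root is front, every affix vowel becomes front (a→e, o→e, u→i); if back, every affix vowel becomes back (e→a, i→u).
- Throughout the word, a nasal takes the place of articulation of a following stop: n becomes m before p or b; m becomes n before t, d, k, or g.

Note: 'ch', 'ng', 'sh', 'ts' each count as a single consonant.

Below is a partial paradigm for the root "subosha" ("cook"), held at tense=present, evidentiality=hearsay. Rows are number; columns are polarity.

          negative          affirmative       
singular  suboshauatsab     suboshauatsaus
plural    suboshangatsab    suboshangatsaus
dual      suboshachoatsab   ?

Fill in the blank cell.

suboshachoatsaus

Attach number dual -cho → suboshacho.
Attach tense present -ats → suboshachoats.
Attach evidentiality hearsay -e (after consonant 'ts') → suboshachoatse.
Attach polarity affirmative -us → suboshachoatseus.
Apply vowel harmony: suboshachoatseus → suboshachoatsaus.
Nasal assimilation: no change.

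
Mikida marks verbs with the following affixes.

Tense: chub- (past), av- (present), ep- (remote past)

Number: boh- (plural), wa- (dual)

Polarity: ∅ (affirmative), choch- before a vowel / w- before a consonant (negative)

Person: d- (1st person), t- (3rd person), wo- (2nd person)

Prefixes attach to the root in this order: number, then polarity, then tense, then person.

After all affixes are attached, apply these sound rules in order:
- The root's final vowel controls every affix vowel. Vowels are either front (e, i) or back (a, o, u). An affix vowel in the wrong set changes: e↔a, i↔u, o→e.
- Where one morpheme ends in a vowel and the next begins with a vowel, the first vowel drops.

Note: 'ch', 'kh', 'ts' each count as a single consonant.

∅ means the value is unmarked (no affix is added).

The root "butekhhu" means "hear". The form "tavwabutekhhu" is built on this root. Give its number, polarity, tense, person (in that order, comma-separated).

Segment: t-av-wa-butekhhu.
number: wa- → dual.
polarity: ∅ → affirmative.
tense: av- → present.
person: t- → 3rd person.

dual, affirmative, present, 3rd person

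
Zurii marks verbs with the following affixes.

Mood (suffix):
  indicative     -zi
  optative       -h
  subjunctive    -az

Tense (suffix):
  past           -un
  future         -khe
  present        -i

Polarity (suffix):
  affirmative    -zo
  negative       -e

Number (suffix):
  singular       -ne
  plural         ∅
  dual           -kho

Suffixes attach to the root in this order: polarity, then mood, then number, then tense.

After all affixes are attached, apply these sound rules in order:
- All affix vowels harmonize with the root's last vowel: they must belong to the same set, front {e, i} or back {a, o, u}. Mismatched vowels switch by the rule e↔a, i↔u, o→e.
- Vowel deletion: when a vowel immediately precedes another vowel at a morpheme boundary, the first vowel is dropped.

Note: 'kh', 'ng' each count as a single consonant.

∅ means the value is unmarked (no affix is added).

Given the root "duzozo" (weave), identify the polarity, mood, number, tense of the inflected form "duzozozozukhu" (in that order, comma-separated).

Segment: duzozo-zo-zi-kho-i.
polarity: -zo → affirmative.
mood: -zi → indicative.
number: -kho → dual.
tense: -i → present.

affirmative, indicative, dual, present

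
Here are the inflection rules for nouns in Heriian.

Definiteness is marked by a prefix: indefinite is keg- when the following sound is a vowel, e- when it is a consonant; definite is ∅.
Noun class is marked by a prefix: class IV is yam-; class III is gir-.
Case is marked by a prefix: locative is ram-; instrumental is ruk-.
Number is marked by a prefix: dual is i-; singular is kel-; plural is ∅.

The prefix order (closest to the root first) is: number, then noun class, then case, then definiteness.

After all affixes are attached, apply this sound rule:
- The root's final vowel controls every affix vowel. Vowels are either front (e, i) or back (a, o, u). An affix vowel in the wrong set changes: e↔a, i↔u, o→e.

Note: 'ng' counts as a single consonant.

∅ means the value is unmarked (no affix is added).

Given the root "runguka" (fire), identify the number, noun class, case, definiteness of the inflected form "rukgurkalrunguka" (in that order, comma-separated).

singular, class III, instrumental, definite

Segment: ruk-gir-kel-runguka.
number: kel- → singular.
noun class: gir- → class III.
case: ruk- → instrumental.
definiteness: ∅ → definite.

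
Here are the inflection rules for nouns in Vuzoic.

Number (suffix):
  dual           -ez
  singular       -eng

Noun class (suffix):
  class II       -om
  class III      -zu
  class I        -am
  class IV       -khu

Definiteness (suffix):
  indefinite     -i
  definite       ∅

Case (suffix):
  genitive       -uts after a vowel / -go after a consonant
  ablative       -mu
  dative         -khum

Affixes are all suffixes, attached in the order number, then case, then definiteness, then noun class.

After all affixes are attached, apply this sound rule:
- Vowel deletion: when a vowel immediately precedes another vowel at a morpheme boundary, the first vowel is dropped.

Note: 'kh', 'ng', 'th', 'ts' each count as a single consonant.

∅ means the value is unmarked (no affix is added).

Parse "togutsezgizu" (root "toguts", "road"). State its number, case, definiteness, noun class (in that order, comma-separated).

dual, genitive, indefinite, class III

Segment: toguts-ez-go-i-zu.
number: -ez → dual.
case: -uts/go → genitive.
definiteness: -i → indefinite.
noun class: -zu → class III.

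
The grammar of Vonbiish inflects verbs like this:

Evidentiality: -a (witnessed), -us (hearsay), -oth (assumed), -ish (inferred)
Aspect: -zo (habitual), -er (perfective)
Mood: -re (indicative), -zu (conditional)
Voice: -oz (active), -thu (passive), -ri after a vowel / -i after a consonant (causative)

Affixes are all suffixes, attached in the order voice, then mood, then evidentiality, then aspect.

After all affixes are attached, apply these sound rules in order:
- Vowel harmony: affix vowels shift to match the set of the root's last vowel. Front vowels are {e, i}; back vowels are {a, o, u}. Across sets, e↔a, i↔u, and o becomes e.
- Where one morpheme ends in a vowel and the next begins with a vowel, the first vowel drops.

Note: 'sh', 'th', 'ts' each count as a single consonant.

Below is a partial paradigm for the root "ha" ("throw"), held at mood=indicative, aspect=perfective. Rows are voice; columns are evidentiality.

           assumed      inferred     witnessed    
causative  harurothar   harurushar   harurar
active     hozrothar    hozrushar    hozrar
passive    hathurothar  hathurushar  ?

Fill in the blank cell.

Attach voice passive -thu → hathu.
Attach mood indicative -re → hathure.
Attach evidentiality witnessed -a → hathurea.
Attach aspect perfective -er → hathureaer.
Apply vowel harmony: hathureaer → hathuraaar.
Apply vowel deletion: hathuraaar → hathurar.

hathurar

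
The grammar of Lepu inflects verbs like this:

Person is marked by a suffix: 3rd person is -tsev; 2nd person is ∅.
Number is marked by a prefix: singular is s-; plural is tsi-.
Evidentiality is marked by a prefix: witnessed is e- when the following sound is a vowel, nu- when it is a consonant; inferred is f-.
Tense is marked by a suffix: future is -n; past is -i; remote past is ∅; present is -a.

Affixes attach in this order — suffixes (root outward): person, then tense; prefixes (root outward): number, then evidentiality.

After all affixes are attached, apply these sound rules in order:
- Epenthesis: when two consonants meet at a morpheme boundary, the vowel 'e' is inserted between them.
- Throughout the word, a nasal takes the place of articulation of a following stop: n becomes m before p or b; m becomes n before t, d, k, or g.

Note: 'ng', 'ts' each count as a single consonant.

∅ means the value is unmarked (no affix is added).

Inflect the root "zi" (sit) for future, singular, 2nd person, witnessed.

nusezin

Attach number singular s- → szi.
Attach evidentiality witnessed nu- (before consonant 's') → nuszi.
person = 2nd person: zero marking, form stays nuszi.
Attach tense future -n → nuszin.
Apply epenthesis: nuszin → nusezin.
Nasal assimilation: no change.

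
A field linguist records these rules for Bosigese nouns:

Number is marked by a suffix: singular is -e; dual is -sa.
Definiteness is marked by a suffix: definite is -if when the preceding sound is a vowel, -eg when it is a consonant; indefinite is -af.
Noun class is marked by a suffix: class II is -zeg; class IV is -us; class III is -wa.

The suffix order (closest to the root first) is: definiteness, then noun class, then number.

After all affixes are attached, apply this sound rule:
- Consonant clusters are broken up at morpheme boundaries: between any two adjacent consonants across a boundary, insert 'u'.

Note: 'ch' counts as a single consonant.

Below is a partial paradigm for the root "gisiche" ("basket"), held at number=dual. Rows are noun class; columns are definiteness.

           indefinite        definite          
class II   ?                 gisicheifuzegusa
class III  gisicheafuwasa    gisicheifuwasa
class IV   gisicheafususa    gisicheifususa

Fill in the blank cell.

gisicheafuzegusa

Attach definiteness indefinite -af → gisicheaf.
Attach noun class class II -zeg → gisicheafzeg.
Attach number dual -sa → gisicheafzegsa.
Apply epenthesis: gisicheafzegsa → gisicheafuzegusa.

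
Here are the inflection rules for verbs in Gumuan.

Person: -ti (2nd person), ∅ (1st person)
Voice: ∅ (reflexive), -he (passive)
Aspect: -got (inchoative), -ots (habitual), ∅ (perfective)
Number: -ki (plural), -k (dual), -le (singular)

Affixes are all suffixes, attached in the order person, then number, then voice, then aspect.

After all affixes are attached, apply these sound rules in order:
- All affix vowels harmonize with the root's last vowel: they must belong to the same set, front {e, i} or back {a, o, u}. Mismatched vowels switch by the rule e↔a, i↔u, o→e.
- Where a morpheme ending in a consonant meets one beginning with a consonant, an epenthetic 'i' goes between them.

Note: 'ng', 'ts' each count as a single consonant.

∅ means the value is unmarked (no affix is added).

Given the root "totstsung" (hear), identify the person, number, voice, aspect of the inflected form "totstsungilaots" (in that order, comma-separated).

1st person, singular, reflexive, habitual

Segment: totstsung-le-ots.
person: ∅ → 1st person.
number: -le → singular.
voice: ∅ → reflexive.
aspect: -ots → habitual.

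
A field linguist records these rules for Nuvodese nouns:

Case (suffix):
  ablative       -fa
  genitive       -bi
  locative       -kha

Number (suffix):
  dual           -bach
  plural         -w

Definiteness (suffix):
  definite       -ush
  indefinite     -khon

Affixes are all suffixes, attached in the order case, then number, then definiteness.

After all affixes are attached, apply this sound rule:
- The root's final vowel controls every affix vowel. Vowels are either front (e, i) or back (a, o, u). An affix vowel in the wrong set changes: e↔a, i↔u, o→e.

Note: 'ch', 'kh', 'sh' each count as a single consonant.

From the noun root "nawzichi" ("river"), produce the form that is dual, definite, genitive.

nawzichibibechish

Attach case genitive -bi → nawzichibi.
Attach number dual -bach → nawzichibibach.
Attach definiteness definite -ush → nawzichibibachush.
Apply vowel harmony: nawzichibibachush → nawzichibibechish.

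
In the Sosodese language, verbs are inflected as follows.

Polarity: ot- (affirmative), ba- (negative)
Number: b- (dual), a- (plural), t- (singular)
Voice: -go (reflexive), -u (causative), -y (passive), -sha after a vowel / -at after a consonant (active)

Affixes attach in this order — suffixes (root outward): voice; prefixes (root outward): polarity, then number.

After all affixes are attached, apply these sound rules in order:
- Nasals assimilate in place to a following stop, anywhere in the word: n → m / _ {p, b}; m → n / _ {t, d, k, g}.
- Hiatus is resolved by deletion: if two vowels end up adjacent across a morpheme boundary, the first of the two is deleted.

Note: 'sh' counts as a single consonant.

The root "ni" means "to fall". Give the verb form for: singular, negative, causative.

tbanu

Attach voice causative -u → niu.
Attach polarity negative ba- → baniu.
Attach number singular t- → tbaniu.
Nasal assimilation: no change.
Apply vowel deletion: tbaniu → tbanu.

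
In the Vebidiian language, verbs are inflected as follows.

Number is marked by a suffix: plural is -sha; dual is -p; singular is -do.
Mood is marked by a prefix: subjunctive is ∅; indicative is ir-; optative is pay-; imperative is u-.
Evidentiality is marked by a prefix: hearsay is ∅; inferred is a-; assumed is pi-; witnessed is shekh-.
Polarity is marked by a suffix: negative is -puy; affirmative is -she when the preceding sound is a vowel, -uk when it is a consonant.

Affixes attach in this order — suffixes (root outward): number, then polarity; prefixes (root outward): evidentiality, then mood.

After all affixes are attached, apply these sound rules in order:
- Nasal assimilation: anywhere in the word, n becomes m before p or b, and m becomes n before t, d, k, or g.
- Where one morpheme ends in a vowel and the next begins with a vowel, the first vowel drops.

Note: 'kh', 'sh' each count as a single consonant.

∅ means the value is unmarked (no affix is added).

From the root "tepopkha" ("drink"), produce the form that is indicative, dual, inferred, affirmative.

iratepopkhapuk

Attach evidentiality inferred a- → atepopkha.
Attach mood indicative ir- → iratepopkha.
Attach number dual -p → iratepopkhap.
Attach polarity affirmative -uk (after consonant 'p') → iratepopkhapuk.
Nasal assimilation: no change.
Vowel deletion: no change.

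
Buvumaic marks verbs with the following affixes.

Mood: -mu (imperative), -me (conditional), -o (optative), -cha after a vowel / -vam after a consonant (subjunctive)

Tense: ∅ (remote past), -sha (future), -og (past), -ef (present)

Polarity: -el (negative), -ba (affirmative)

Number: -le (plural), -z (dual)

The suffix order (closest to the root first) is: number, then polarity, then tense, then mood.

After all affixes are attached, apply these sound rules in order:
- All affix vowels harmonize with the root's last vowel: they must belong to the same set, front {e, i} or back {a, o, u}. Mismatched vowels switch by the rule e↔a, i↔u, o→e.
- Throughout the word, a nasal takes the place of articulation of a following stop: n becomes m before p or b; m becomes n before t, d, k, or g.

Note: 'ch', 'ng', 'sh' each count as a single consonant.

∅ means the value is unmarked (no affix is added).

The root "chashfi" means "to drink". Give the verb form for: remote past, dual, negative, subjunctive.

Attach number dual -z → chashfiz.
Attach polarity negative -el → chashfizel.
tense = remote past: zero marking, form stays chashfizel.
Attach mood subjunctive -vam (after consonant 'l') → chashfizelvam.
Apply vowel harmony: chashfizelvam → chashfizelvem.
Nasal assimilation: no change.

chashfizelvem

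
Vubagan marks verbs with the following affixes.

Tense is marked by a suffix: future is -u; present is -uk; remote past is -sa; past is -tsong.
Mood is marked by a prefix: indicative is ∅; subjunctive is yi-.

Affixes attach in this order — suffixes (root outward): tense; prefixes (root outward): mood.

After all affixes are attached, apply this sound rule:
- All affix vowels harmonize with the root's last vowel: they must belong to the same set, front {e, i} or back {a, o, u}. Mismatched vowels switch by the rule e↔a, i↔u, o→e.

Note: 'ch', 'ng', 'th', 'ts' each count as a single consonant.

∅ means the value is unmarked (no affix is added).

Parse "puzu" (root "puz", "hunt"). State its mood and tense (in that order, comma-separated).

indicative, future

Segment: puz-u.
mood: ∅ → indicative.
tense: -u → future.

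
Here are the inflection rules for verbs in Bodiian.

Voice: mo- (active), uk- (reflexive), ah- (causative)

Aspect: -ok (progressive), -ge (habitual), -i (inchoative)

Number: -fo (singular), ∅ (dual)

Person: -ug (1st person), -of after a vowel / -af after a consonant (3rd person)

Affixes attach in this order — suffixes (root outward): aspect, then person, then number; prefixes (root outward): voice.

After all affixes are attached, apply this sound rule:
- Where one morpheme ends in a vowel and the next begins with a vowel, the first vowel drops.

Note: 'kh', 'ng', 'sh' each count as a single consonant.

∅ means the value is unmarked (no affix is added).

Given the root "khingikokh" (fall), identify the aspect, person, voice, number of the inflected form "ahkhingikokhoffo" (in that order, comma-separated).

Segment: ah-khingikokh-i-of-fo.
aspect: -i → inchoative.
person: -of/af → 3rd person.
voice: ah- → causative.
number: -fo → singular.

inchoative, 3rd person, causative, singular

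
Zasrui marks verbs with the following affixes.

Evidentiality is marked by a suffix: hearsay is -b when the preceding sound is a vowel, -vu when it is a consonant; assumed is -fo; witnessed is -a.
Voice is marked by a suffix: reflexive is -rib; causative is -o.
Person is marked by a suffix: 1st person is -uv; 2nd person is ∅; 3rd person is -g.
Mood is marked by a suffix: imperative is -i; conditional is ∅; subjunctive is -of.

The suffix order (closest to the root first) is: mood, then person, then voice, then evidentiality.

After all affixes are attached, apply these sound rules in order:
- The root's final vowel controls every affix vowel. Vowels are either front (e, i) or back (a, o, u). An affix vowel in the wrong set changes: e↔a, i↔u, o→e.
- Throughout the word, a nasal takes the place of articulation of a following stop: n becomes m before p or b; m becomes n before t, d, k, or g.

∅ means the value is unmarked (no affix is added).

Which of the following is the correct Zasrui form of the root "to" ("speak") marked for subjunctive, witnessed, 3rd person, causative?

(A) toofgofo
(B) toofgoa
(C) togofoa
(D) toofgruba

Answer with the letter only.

Attach mood subjunctive -of → toof.
Attach person 3rd person -g → toofg.
Attach voice causative -o → toofgo.
Attach evidentiality witnessed -a → toofgoa.
Vowel harmony: no change.
Nasal assimilation: no change.
So the correct form is toofgoa, option (B).
(C) togofoa is wrong: it has the affixes in the wrong order.
(A) toofgofo is wrong: it uses assumed instead of witnessed for evidentiality.
(D) toofgruba is wrong: it uses reflexive instead of causative for voice.

B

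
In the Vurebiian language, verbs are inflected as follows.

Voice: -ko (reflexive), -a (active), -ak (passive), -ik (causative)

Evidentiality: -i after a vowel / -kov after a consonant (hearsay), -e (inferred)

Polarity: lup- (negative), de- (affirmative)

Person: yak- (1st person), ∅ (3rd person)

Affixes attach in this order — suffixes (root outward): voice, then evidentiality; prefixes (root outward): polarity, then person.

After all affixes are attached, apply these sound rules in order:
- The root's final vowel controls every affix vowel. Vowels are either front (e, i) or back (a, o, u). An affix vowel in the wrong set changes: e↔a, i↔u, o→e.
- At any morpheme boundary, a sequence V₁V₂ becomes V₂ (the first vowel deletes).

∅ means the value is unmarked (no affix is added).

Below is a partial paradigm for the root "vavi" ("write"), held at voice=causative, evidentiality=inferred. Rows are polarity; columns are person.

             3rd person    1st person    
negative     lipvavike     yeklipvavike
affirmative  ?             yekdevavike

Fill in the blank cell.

Attach polarity affirmative de- → devavi.
Attach voice causative -ik → devaviik.
person = 3rd person: zero marking, form stays devaviik.
Attach evidentiality inferred -e → devaviike.
Vowel harmony: no change.
Apply vowel deletion: devaviike → devavike.

devavike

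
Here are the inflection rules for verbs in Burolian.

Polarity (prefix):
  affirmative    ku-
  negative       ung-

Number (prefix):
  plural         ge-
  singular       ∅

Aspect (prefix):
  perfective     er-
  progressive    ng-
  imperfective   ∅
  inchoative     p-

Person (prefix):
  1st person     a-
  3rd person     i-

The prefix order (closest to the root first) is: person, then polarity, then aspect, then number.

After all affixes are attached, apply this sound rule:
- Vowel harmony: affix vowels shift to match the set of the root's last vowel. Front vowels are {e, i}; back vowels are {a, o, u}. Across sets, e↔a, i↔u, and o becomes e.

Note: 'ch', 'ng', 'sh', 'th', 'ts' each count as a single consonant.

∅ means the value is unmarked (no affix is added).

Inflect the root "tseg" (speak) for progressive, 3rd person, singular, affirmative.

Attach person 3rd person i- → itseg.
Attach polarity affirmative ku- → kuitseg.
Attach aspect progressive ng- → ngkuitseg.
number = singular: zero marking, form stays ngkuitseg.
Apply vowel harmony: ngkuitseg → ngkiitseg.

ngkiitseg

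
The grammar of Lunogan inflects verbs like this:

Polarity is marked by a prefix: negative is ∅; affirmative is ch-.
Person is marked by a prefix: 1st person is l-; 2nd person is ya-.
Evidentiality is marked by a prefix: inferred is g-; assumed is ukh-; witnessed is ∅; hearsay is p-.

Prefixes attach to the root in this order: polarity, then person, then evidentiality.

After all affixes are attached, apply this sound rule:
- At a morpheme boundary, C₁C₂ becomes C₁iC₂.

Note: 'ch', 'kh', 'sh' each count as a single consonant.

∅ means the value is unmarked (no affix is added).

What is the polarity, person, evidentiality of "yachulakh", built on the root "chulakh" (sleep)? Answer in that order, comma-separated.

negative, 2nd person, witnessed

Segment: ya-chulakh.
polarity: ∅ → negative.
person: ya- → 2nd person.
evidentiality: ∅ → witnessed.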